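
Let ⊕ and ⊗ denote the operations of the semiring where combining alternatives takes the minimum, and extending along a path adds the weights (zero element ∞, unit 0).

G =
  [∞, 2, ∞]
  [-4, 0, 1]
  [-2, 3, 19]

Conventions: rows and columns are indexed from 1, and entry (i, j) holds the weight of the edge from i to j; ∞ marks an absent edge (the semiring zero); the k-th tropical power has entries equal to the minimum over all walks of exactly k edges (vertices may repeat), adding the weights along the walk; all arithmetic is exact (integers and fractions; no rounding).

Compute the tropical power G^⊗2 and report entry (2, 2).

G^⊗2:
  [-2, 2, 3]
  [-4, -2, 1]
  [-1, 0, 4]
Key observation: the optimum is the walk 2->1->2, with weight (-4) + 2 = -2.
Optimal value attained by: walk 2->1->2.
Answer: (G^⊗2)[2][2] = -2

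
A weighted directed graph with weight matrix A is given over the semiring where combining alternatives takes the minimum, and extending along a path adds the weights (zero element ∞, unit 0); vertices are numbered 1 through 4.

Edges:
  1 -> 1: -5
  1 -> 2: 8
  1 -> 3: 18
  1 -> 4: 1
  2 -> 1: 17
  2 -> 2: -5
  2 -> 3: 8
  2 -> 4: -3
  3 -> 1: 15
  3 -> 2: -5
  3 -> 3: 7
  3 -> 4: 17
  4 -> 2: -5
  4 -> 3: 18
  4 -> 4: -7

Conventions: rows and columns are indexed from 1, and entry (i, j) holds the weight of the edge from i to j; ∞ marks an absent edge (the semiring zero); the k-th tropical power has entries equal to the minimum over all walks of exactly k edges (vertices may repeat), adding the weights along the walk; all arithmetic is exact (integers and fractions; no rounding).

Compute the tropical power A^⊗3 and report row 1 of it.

A^⊗2:
  [-10, -4, 13, -6]
  [12, -10, 3, -10]
  [10, -10, 3, -8]
  [12, -12, 3, -14]
A^⊗3:
  [-15, -11, 4, -13]
  [7, -15, -2, -17]
  [5, -15, -2, -15]
  [5, -19, -4, -21]
Answer: row 1 of A^⊗3 = [-15, -11, 4, -13]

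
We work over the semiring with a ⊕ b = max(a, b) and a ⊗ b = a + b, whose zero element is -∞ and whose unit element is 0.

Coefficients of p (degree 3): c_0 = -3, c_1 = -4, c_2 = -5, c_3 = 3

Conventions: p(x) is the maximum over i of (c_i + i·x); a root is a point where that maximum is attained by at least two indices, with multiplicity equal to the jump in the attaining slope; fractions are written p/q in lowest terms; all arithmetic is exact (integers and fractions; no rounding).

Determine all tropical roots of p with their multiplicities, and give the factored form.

hull edge (i=0, c=-3) to (i=3, c=3): slope 2, span 3
Factored form: p(x) = 3 ⊗ (x ⊕ (-2)) ⊗ (x ⊕ (-2)) ⊗ (x ⊕ (-2))
Answer: roots = -2 (mult 3)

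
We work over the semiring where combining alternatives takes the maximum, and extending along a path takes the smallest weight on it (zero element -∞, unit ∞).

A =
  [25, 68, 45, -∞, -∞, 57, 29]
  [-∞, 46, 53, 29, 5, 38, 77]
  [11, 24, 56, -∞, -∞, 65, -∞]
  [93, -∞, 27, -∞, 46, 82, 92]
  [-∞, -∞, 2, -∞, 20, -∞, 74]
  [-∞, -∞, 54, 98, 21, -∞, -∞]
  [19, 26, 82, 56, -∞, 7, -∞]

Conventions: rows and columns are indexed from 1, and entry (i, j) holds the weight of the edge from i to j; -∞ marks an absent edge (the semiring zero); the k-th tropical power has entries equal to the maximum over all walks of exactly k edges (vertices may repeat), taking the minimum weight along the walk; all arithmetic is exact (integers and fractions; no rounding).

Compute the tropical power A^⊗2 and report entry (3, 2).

A^⊗2:
  [25, 46, 54, 57, 21, 45, 68]
  [29, 46, 77, 56, 29, 53, 46]
  [11, 24, 56, 65, 21, 56, 24]
  [25, 68, 82, 82, 21, 57, 46]
  [19, 26, 74, 56, 20, 7, 20]
  [93, 24, 54, -∞, 46, 82, 92]
  [56, 26, 56, 26, 46, 65, 56]
Key observation: the optimum is the walk 3->2->2, with weight 24 min 46 = 24.
Optimal value attained by: walk 3->2->2.
Answer: (A^⊗2)[3][2] = 24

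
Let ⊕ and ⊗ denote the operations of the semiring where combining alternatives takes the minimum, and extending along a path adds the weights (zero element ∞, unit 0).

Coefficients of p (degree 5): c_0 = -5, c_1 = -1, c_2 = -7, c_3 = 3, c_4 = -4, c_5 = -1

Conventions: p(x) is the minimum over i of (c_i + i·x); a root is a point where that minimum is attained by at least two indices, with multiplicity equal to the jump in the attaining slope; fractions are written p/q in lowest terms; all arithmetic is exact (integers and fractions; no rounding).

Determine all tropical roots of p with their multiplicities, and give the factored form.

hull edge (i=0, c=-5) to (i=2, c=-7): slope -1, span 2
hull edge (i=2, c=-7) to (i=4, c=-4): slope 3/2, span 2
hull edge (i=4, c=-4) to (i=5, c=-1): slope 3, span 1
Factored form: p(x) = -1 ⊗ (x ⊕ (-3)) ⊗ (x ⊕ (-3/2)) ⊗ (x ⊕ (-3/2)) ⊗ (x ⊕ 1) ⊗ (x ⊕ 1)
Answer: roots = -3 (mult 1), -3/2 (mult 2), 1 (mult 2)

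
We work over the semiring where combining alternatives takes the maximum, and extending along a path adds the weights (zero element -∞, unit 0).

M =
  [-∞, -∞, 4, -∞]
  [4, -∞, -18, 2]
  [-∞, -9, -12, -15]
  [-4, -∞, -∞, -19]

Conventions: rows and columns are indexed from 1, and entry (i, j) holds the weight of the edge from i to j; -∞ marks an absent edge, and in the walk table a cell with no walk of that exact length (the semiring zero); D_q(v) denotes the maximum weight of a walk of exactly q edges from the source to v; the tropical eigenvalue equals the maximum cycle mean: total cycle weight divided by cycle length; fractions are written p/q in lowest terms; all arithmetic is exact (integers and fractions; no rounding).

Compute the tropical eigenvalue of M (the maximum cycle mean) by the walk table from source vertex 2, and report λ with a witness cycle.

q=0: [-∞, 0, -∞, -∞]
q=1: [4, -∞, -18, 2]
q=2: [-2, -27, 8, -17]
q=3: [-21, -1, 2, -7]
q=4: [3, -7, -10, 1]
Optimal cycle mean attained by: cycle 1->3->2->1, total 4 + (-9) + 4, length 3.
Answer: λ = -1/3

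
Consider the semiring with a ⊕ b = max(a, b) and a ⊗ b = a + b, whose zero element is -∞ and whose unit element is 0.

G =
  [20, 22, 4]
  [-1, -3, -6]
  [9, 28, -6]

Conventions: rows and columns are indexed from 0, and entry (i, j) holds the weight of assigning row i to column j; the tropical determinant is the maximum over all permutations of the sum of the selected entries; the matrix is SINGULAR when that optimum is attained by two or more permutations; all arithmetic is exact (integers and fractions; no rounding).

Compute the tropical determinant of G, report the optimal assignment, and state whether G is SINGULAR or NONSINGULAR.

σ = (0, 1, 2): 20 + (-3) + (-6) = 11
σ = (0, 2, 1): 20 + (-6) + 28 = 42
σ = (1, 0, 2): 22 + (-1) + (-6) = 15
σ = (1, 2, 0): 22 + (-6) + 9 = 25
σ = (2, 0, 1): 4 + (-1) + 28 = 31
σ = (2, 1, 0): 4 + (-3) + 9 = 10
Optimal value attained by: σ = (0, 2, 1).
Answer: det⊕(G) = 42; verdict: NONSINGULAR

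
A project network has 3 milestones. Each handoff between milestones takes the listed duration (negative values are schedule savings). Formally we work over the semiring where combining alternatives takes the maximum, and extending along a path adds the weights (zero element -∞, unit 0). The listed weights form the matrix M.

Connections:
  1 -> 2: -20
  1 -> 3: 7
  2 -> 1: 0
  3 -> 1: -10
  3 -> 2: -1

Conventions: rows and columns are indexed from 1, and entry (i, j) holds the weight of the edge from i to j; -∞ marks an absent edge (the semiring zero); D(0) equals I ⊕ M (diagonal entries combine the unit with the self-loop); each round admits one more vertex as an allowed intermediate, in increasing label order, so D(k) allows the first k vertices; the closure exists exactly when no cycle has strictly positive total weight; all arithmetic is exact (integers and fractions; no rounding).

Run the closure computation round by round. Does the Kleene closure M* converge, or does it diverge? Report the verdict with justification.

D(0):
  [0, -20, 7]
  [0, 0, -∞]
  [-10, -1, 0]
D(1):
  [0, -20, 7]
  [0, 0, 7]
  [-10, -1, 0]
Detection: at round 2, diagonal entry (3, 3) turns strictly positive.
Key observation: the cycle 3->2->1->3 has total weight (-1) + 0 + 7, which is strictly positive.
Answer: DIVERGES — positive cycle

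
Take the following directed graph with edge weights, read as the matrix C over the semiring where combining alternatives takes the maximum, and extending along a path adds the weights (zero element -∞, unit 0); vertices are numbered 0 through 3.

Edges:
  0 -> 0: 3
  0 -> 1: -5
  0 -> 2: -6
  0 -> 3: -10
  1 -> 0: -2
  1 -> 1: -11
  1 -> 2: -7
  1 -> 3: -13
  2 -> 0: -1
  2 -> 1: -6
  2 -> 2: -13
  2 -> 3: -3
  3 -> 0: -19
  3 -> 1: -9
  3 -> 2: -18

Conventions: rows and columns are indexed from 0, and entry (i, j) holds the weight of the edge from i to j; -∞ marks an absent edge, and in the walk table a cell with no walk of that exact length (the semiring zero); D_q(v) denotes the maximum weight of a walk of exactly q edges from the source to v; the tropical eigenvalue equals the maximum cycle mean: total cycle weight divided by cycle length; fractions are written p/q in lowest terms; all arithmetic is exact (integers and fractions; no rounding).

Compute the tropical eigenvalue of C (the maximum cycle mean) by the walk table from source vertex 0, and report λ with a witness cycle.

q=0: [0, -∞, -∞, -∞]
q=1: [3, -5, -6, -10]
q=2: [6, -2, -3, -7]
q=3: [9, 1, 0, -4]
q=4: [12, 4, 3, -1]
Optimal cycle mean attained by: cycle 0->0, total 3, length 1.
Answer: λ = 3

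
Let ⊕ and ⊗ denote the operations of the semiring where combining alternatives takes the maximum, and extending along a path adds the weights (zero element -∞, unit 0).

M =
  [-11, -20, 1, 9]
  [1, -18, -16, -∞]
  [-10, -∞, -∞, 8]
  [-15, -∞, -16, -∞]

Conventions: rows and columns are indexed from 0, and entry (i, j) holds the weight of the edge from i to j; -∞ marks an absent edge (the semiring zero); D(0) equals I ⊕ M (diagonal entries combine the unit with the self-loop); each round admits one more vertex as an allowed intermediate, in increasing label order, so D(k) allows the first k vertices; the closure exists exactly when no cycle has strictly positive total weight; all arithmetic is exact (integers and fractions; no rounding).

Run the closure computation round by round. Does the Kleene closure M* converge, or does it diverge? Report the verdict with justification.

D(0):
  [0, -20, 1, 9]
  [1, 0, -16, -∞]
  [-10, -∞, 0, 8]
  [-15, -∞, -16, 0]
D(1):
  [0, -20, 1, 9]
  [1, 0, 2, 10]
  [-10, -30, 0, 8]
  [-15, -35, -14, 0]
D(2):
  [0, -20, 1, 9]
  [1, 0, 2, 10]
  [-10, -30, 0, 8]
  [-15, -35, -14, 0]
D(3):
  [0, -20, 1, 9]
  [1, 0, 2, 10]
  [-10, -30, 0, 8]
  [-15, -35, -14, 0]
D(4):
  [0, -20, 1, 9]
  [1, 0, 2, 10]
  [-7, -27, 0, 8]
  [-15, -35, -14, 0]
Key observation: every diagonal entry stays at the unit through all rounds, so no improving cycle exists.
Answer: CONVERGES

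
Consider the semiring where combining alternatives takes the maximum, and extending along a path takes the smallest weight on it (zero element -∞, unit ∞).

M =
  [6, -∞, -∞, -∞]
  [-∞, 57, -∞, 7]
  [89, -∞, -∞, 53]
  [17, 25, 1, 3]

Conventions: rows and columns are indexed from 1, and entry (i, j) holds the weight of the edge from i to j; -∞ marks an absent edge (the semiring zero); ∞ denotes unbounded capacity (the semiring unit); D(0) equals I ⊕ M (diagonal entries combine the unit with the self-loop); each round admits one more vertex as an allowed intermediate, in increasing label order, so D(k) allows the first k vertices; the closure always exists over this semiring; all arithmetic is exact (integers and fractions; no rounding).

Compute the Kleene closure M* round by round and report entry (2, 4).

D(0):
  [∞, -∞, -∞, -∞]
  [-∞, ∞, -∞, 7]
  [89, -∞, ∞, 53]
  [17, 25, 1, ∞]
D(1):
  [∞, -∞, -∞, -∞]
  [-∞, ∞, -∞, 7]
  [89, -∞, ∞, 53]
  [17, 25, 1, ∞]
D(2):
  [∞, -∞, -∞, -∞]
  [-∞, ∞, -∞, 7]
  [89, -∞, ∞, 53]
  [17, 25, 1, ∞]
D(3):
  [∞, -∞, -∞, -∞]
  [-∞, ∞, -∞, 7]
  [89, -∞, ∞, 53]
  [17, 25, 1, ∞]
D(4):
  [∞, -∞, -∞, -∞]
  [7, ∞, 1, 7]
  [89, 25, ∞, 53]
  [17, 25, 1, ∞]
Answer: M*[2][4] = 7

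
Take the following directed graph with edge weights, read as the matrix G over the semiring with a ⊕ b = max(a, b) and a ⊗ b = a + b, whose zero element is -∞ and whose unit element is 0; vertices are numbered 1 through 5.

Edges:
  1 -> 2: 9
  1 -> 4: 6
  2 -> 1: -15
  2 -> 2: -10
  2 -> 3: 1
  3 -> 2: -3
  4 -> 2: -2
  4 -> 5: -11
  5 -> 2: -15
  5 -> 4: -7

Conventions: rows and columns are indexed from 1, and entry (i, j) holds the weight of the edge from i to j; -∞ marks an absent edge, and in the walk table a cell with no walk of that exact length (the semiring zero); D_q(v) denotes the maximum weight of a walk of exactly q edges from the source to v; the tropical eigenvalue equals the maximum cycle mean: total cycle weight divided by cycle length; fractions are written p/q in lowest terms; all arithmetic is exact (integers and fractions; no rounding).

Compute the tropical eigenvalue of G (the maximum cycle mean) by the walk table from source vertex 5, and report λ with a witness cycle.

q=0: [-∞, -∞, -∞, -∞, 0]
q=1: [-∞, -15, -∞, -7, -∞]
q=2: [-30, -9, -14, -∞, -18]
q=3: [-24, -17, -8, -24, -∞]
q=4: [-32, -11, -16, -18, -35]
q=5: [-26, -19, -10, -26, -29]
Optimal cycle mean attained by: cycle 2->3->2, total 1 + (-3), length 2.
Answer: λ = -1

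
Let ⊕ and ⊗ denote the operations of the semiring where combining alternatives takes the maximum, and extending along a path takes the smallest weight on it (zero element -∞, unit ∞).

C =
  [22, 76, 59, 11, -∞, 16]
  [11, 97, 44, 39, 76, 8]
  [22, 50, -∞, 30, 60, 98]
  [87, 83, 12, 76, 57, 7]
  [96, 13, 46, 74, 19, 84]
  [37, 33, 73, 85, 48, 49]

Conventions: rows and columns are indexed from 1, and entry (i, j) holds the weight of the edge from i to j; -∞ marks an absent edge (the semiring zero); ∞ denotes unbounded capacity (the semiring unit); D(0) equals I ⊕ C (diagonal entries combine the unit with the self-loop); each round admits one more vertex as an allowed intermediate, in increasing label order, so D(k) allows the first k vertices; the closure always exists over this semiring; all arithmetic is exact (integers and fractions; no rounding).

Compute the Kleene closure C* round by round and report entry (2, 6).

D(0):
  [∞, 76, 59, 11, -∞, 16]
  [11, ∞, 44, 39, 76, 8]
  [22, 50, ∞, 30, 60, 98]
  [87, 83, 12, ∞, 57, 7]
  [96, 13, 46, 74, ∞, 84]
  [37, 33, 73, 85, 48, ∞]
D(1):
  [∞, 76, 59, 11, -∞, 16]
  [11, ∞, 44, 39, 76, 11]
  [22, 50, ∞, 30, 60, 98]
  [87, 83, 59, ∞, 57, 16]
  [96, 76, 59, 74, ∞, 84]
  [37, 37, 73, 85, 48, ∞]
D(2):
  [∞, 76, 59, 39, 76, 16]
  [11, ∞, 44, 39, 76, 11]
  [22, 50, ∞, 39, 60, 98]
  [87, 83, 59, ∞, 76, 16]
  [96, 76, 59, 74, ∞, 84]
  [37, 37, 73, 85, 48, ∞]
D(3):
  [∞, 76, 59, 39, 76, 59]
  [22, ∞, 44, 39, 76, 44]
  [22, 50, ∞, 39, 60, 98]
  [87, 83, 59, ∞, 76, 59]
  [96, 76, 59, 74, ∞, 84]
  [37, 50, 73, 85, 60, ∞]
D(4):
  [∞, 76, 59, 39, 76, 59]
  [39, ∞, 44, 39, 76, 44]
  [39, 50, ∞, 39, 60, 98]
  [87, 83, 59, ∞, 76, 59]
  [96, 76, 59, 74, ∞, 84]
  [85, 83, 73, 85, 76, ∞]
D(5):
  [∞, 76, 59, 74, 76, 76]
  [76, ∞, 59, 74, 76, 76]
  [60, 60, ∞, 60, 60, 98]
  [87, 83, 59, ∞, 76, 76]
  [96, 76, 59, 74, ∞, 84]
  [85, 83, 73, 85, 76, ∞]
D(6):
  [∞, 76, 73, 76, 76, 76]
  [76, ∞, 73, 76, 76, 76]
  [85, 83, ∞, 85, 76, 98]
  [87, 83, 73, ∞, 76, 76]
  [96, 83, 73, 84, ∞, 84]
  [85, 83, 73, 85, 76, ∞]
Answer: C*[2][6] = 76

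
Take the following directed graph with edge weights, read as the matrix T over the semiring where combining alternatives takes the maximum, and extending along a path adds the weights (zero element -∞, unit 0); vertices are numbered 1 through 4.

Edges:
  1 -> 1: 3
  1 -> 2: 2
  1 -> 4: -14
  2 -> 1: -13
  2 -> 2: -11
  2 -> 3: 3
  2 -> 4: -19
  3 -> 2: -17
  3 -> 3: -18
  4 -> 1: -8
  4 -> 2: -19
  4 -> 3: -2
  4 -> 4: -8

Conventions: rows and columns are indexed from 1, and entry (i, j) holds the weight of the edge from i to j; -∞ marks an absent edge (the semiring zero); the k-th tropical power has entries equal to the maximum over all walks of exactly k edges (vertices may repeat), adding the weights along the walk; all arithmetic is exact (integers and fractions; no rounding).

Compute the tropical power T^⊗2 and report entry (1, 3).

T^⊗2:
  [6, 5, 5, -11]
  [-10, -11, -8, -27]
  [-30, -28, -14, -36]
  [-5, -6, -10, -16]
Key observation: the optimum is the walk 1->2->3, with weight 2 + 3 = 5.
Optimal value attained by: walk 1->2->3.
Answer: (T^⊗2)[1][3] = 5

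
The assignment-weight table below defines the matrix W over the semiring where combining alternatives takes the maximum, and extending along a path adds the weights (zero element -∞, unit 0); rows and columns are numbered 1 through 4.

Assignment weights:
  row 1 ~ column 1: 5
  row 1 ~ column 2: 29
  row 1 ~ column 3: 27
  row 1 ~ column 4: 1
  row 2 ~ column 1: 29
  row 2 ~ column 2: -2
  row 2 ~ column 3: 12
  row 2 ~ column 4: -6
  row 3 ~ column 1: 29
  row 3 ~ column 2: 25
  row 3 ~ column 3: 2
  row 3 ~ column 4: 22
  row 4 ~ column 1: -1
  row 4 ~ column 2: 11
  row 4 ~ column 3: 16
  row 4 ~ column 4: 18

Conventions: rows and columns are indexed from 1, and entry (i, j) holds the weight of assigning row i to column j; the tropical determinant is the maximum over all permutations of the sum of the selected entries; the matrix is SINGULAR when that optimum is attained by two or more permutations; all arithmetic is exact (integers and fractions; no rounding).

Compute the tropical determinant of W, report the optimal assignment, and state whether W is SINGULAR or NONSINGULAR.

σ = (1, 2, 3, 4): 5 + (-2) + 2 + 18 = 23
σ = (1, 2, 4, 3): 5 + (-2) + 22 + 16 = 41
σ = (1, 3, 2, 4): 5 + 12 + 25 + 18 = 60
σ = (1, 3, 4, 2): 5 + 12 + 22 + 11 = 50
σ = (1, 4, 2, 3): 5 + (-6) + 25 + 16 = 40
σ = (1, 4, 3, 2): 5 + (-6) + 2 + 11 = 12
σ = (2, 1, 3, 4): 29 + 29 + 2 + 18 = 78
σ = (2, 1, 4, 3): 29 + 29 + 22 + 16 = 96
σ = (2, 3, 1, 4): 29 + 12 + 29 + 18 = 88
σ = (2, 3, 4, 1): 29 + 12 + 22 + (-1) = 62
σ = (2, 4, 1, 3): 29 + (-6) + 29 + 16 = 68
σ = (2, 4, 3, 1): 29 + (-6) + 2 + (-1) = 24
σ = (3, 1, 2, 4): 27 + 29 + 25 + 18 = 99
σ = (3, 1, 4, 2): 27 + 29 + 22 + 11 = 89
σ = (3, 2, 1, 4): 27 + (-2) + 29 + 18 = 72
σ = (3, 2, 4, 1): 27 + (-2) + 22 + (-1) = 46
σ = (3, 4, 1, 2): 27 + (-6) + 29 + 11 = 61
σ = (3, 4, 2, 1): 27 + (-6) + 25 + (-1) = 45
σ = (4, 1, 2, 3): 1 + 29 + 25 + 16 = 71
σ = (4, 1, 3, 2): 1 + 29 + 2 + 11 = 43
σ = (4, 2, 1, 3): 1 + (-2) + 29 + 16 = 44
σ = (4, 2, 3, 1): 1 + (-2) + 2 + (-1) = 0
σ = (4, 3, 1, 2): 1 + 12 + 29 + 11 = 53
σ = (4, 3, 2, 1): 1 + 12 + 25 + (-1) = 37
Optimal value attained by: σ = (3, 1, 2, 4).
Answer: det⊕(W) = 99; verdict: NONSINGULAR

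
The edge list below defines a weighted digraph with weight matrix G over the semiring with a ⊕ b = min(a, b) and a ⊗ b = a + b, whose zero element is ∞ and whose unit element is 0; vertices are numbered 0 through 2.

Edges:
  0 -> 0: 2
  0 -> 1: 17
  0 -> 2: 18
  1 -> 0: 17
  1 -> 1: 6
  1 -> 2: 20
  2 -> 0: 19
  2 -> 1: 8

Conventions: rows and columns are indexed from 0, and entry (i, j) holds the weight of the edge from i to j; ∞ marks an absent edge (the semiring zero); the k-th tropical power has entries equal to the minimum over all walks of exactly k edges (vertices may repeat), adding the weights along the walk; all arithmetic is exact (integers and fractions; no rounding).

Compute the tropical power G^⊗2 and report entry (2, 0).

G^⊗2:
  [4, 19, 20]
  [19, 12, 26]
  [21, 14, 28]
Key observation: the optimum is the walk 2->0->0, with weight 19 + 2 = 21.
Optimal value attained by: walk 2->0->0.
Answer: (G^⊗2)[2][0] = 21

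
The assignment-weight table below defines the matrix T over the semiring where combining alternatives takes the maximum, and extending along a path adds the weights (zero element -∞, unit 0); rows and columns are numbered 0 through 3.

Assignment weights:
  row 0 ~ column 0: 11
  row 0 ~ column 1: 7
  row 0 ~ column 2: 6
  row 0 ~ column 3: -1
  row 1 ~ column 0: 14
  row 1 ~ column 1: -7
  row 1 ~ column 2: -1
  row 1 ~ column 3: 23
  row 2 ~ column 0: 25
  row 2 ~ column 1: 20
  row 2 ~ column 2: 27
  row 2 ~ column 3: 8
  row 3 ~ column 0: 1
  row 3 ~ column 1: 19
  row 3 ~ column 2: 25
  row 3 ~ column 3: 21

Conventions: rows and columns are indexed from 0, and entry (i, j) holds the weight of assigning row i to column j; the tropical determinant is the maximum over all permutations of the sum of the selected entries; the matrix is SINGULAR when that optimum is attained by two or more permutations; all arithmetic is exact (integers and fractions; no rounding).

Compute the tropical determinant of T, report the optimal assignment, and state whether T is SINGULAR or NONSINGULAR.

σ = (0, 1, 2, 3): 11 + (-7) + 27 + 21 = 52
σ = (0, 1, 3, 2): 11 + (-7) + 8 + 25 = 37
σ = (0, 2, 1, 3): 11 + (-1) + 20 + 21 = 51
σ = (0, 2, 3, 1): 11 + (-1) + 8 + 19 = 37
σ = (0, 3, 1, 2): 11 + 23 + 20 + 25 = 79
σ = (0, 3, 2, 1): 11 + 23 + 27 + 19 = 80
σ = (1, 0, 2, 3): 7 + 14 + 27 + 21 = 69
σ = (1, 0, 3, 2): 7 + 14 + 8 + 25 = 54
σ = (1, 2, 0, 3): 7 + (-1) + 25 + 21 = 52
σ = (1, 2, 3, 0): 7 + (-1) + 8 + 1 = 15
σ = (1, 3, 0, 2): 7 + 23 + 25 + 25 = 80
σ = (1, 3, 2, 0): 7 + 23 + 27 + 1 = 58
σ = (2, 0, 1, 3): 6 + 14 + 20 + 21 = 61
σ = (2, 0, 3, 1): 6 + 14 + 8 + 19 = 47
σ = (2, 1, 0, 3): 6 + (-7) + 25 + 21 = 45
σ = (2, 1, 3, 0): 6 + (-7) + 8 + 1 = 8
σ = (2, 3, 0, 1): 6 + 23 + 25 + 19 = 73
σ = (2, 3, 1, 0): 6 + 23 + 20 + 1 = 50
σ = (3, 0, 1, 2): (-1) + 14 + 20 + 25 = 58
σ = (3, 0, 2, 1): (-1) + 14 + 27 + 19 = 59
σ = (3, 1, 0, 2): (-1) + (-7) + 25 + 25 = 42
σ = (3, 1, 2, 0): (-1) + (-7) + 27 + 1 = 20
σ = (3, 2, 0, 1): (-1) + (-1) + 25 + 19 = 42
σ = (3, 2, 1, 0): (-1) + (-1) + 20 + 1 = 19
Optimal value attained by: σ = (0, 3, 2, 1).
Answer: det⊕(T) = 80; verdict: SINGULAR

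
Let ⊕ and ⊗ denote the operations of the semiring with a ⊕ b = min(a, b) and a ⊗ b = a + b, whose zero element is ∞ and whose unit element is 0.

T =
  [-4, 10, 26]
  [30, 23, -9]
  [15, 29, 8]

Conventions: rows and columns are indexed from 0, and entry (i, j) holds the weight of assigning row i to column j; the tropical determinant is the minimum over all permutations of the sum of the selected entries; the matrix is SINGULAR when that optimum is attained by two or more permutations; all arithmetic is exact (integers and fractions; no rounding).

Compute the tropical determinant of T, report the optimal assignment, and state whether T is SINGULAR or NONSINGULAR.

σ = (0, 1, 2): (-4) + 23 + 8 = 27
σ = (0, 2, 1): (-4) + (-9) + 29 = 16
σ = (1, 0, 2): 10 + 30 + 8 = 48
σ = (1, 2, 0): 10 + (-9) + 15 = 16
σ = (2, 0, 1): 26 + 30 + 29 = 85
σ = (2, 1, 0): 26 + 23 + 15 = 64
Optimal value attained by: σ = (0, 2, 1).
Answer: det⊕(T) = 16; verdict: SINGULAR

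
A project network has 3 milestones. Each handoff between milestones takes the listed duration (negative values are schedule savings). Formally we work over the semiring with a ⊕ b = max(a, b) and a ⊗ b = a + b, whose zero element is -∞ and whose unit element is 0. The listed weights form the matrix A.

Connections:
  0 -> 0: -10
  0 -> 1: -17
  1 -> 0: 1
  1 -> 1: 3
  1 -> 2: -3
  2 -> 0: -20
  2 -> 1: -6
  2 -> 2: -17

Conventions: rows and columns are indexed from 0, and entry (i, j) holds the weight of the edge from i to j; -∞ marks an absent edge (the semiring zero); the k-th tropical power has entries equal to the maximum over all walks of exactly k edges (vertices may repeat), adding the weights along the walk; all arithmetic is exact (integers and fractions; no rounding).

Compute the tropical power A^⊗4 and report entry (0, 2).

A^⊗2:
  [-16, -14, -20]
  [4, 6, 0]
  [-5, -3, -9]
A^⊗3:
  [-13, -11, -17]
  [7, 9, 3]
  [-2, 0, -6]
A^⊗4:
  [-10, -8, -14]
  [10, 12, 6]
  [1, 3, -3]
Key observation: the optimum is the walk 0->1->1->1->2, with weight (-17) + 3 + 3 + (-3) = -14.
Optimal value attained by: walk 0->1->1->1->2.
Answer: (A^⊗4)[0][2] = -14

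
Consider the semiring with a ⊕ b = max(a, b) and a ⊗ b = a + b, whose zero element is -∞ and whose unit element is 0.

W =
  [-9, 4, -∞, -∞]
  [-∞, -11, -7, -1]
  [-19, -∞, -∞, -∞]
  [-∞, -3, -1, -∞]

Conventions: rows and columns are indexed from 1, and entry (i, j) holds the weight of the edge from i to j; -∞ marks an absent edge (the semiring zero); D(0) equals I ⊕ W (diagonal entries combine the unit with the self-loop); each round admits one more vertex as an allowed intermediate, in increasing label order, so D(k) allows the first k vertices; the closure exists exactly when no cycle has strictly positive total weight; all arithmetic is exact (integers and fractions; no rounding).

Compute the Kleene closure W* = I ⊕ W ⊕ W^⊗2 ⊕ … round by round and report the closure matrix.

D(0):
  [0, 4, -∞, -∞]
  [-∞, 0, -7, -1]
  [-19, -∞, 0, -∞]
  [-∞, -3, -1, 0]
D(1):
  [0, 4, -∞, -∞]
  [-∞, 0, -7, -1]
  [-19, -15, 0, -∞]
  [-∞, -3, -1, 0]
D(2):
  [0, 4, -3, 3]
  [-∞, 0, -7, -1]
  [-19, -15, 0, -16]
  [-∞, -3, -1, 0]
D(3):
  [0, 4, -3, 3]
  [-26, 0, -7, -1]
  [-19, -15, 0, -16]
  [-20, -3, -1, 0]
D(4):
  [0, 4, 2, 3]
  [-21, 0, -2, -1]
  [-19, -15, 0, -16]
  [-20, -3, -1, 0]
Answer: W* = [[0, 4, 2, 3], [-21, 0, -2, -1], [-19, -15, 0, -16], [-20, -3, -1, 0]]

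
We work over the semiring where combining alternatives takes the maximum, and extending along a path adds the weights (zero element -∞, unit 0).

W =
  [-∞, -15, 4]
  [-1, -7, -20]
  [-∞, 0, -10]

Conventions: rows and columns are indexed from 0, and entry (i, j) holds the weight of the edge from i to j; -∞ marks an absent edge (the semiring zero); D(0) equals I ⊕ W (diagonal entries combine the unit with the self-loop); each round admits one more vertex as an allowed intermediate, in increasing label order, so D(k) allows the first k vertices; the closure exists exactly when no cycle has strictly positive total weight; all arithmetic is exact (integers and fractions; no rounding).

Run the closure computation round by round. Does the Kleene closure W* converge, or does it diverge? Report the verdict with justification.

D(0):
  [0, -15, 4]
  [-1, 0, -20]
  [-∞, 0, 0]
D(1):
  [0, -15, 4]
  [-1, 0, 3]
  [-∞, 0, 0]
Detection: at round 2, diagonal entry (2, 2) turns strictly positive.
Key observation: the cycle 2->1->0->2 has total weight 0 + (-1) + 4, which is strictly positive.
Answer: DIVERGES — positive cycle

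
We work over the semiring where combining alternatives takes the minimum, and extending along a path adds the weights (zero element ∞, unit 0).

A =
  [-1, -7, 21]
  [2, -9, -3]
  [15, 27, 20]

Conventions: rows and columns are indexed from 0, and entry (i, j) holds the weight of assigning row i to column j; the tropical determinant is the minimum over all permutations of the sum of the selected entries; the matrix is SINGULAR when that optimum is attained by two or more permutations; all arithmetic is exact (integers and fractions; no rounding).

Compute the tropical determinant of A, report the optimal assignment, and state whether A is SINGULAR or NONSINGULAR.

σ = (0, 1, 2): (-1) + (-9) + 20 = 10
σ = (0, 2, 1): (-1) + (-3) + 27 = 23
σ = (1, 0, 2): (-7) + 2 + 20 = 15
σ = (1, 2, 0): (-7) + (-3) + 15 = 5
σ = (2, 0, 1): 21 + 2 + 27 = 50
σ = (2, 1, 0): 21 + (-9) + 15 = 27
Optimal value attained by: σ = (1, 2, 0).
Answer: det⊕(A) = 5; verdict: NONSINGULAR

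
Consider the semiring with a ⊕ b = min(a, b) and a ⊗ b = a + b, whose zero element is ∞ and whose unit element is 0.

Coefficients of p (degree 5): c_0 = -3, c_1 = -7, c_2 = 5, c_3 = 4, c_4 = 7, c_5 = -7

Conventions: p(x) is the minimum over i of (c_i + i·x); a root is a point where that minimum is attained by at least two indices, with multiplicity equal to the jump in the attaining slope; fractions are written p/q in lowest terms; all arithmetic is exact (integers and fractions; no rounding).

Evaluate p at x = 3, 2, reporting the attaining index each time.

p(3) = min(-3+0·3=-3, -7+1·3=-4, 5+2·3=11, 4+3·3=13, 7+4·3=19, -7+5·3=8) = -4 (attained by i=1)
p(2) = min(-3+0·2=-3, -7+1·2=-5, 5+2·2=9, 4+3·2=10, 7+4·2=15, -7+5·2=3) = -5 (attained by i=1)
Answer: p(3) = -4; p(2) = -5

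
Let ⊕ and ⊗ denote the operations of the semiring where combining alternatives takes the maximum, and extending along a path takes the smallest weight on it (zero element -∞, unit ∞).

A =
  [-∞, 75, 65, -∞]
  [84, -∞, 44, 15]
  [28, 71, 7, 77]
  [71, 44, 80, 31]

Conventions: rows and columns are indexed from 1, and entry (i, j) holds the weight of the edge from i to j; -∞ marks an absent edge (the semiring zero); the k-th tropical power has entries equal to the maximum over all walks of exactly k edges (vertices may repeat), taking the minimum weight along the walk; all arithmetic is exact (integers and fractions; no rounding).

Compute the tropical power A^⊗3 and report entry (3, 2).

A^⊗2:
  [75, 65, 44, 65]
  [28, 75, 65, 44]
  [71, 44, 77, 31]
  [44, 71, 65, 77]
A^⊗3:
  [65, 75, 65, 44]
  [75, 65, 44, 65]
  [44, 71, 65, 77]
  [71, 65, 77, 65]
Key observation: the optimum is the walk 3->2->1->2, with weight 71 min 84 min 75 = 71.
Optimal value attained by: walk 3->2->1->2.
Answer: (A^⊗3)[3][2] = 71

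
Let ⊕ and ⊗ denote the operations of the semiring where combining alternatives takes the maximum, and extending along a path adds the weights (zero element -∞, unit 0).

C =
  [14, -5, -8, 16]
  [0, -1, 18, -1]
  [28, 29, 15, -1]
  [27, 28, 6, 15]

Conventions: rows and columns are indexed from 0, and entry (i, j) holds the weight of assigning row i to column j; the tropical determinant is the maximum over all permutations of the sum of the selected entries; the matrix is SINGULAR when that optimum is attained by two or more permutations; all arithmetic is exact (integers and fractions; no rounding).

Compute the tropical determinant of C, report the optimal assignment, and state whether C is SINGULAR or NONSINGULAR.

σ = (0, 1, 2, 3): 14 + (-1) + 15 + 15 = 43
σ = (0, 1, 3, 2): 14 + (-1) + (-1) + 6 = 18
σ = (0, 2, 1, 3): 14 + 18 + 29 + 15 = 76
σ = (0, 2, 3, 1): 14 + 18 + (-1) + 28 = 59
σ = (0, 3, 1, 2): 14 + (-1) + 29 + 6 = 48
σ = (0, 3, 2, 1): 14 + (-1) + 15 + 28 = 56
σ = (1, 0, 2, 3): (-5) + 0 + 15 + 15 = 25
σ = (1, 0, 3, 2): (-5) + 0 + (-1) + 6 = 0
σ = (1, 2, 0, 3): (-5) + 18 + 28 + 15 = 56
σ = (1, 2, 3, 0): (-5) + 18 + (-1) + 27 = 39
σ = (1, 3, 0, 2): (-5) + (-1) + 28 + 6 = 28
σ = (1, 3, 2, 0): (-5) + (-1) + 15 + 27 = 36
σ = (2, 0, 1, 3): (-8) + 0 + 29 + 15 = 36
σ = (2, 0, 3, 1): (-8) + 0 + (-1) + 28 = 19
σ = (2, 1, 0, 3): (-8) + (-1) + 28 + 15 = 34
σ = (2, 1, 3, 0): (-8) + (-1) + (-1) + 27 = 17
σ = (2, 3, 0, 1): (-8) + (-1) + 28 + 28 = 47
σ = (2, 3, 1, 0): (-8) + (-1) + 29 + 27 = 47
σ = (3, 0, 1, 2): 16 + 0 + 29 + 6 = 51
σ = (3, 0, 2, 1): 16 + 0 + 15 + 28 = 59
σ = (3, 1, 0, 2): 16 + (-1) + 28 + 6 = 49
σ = (3, 1, 2, 0): 16 + (-1) + 15 + 27 = 57
σ = (3, 2, 0, 1): 16 + 18 + 28 + 28 = 90
σ = (3, 2, 1, 0): 16 + 18 + 29 + 27 = 90
Optimal value attained by: σ = (3, 2, 0, 1).
Answer: det⊕(C) = 90; verdict: SINGULAR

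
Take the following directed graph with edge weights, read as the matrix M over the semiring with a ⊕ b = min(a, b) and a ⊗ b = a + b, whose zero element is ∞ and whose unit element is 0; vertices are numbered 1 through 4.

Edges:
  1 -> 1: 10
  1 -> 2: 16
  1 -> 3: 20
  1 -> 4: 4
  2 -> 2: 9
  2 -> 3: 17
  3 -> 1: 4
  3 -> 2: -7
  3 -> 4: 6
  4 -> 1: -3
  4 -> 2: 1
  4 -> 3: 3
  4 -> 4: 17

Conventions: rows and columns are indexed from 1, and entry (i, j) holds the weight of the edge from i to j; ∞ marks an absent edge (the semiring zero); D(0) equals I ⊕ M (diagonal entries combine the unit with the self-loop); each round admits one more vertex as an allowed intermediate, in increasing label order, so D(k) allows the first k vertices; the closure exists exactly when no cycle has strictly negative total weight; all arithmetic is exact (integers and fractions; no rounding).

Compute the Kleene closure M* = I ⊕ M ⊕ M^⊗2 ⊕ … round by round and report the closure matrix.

D(0):
  [0, 16, 20, 4]
  [∞, 0, 17, ∞]
  [4, -7, 0, 6]
  [-3, 1, 3, 0]
D(1):
  [0, 16, 20, 4]
  [∞, 0, 17, ∞]
  [4, -7, 0, 6]
  [-3, 1, 3, 0]
D(2):
  [0, 16, 20, 4]
  [∞, 0, 17, ∞]
  [4, -7, 0, 6]
  [-3, 1, 3, 0]
D(3):
  [0, 13, 20, 4]
  [21, 0, 17, 23]
  [4, -7, 0, 6]
  [-3, -4, 3, 0]
D(4):
  [0, 0, 7, 4]
  [20, 0, 17, 23]
  [3, -7, 0, 6]
  [-3, -4, 3, 0]
Answer: M* = [[0, 0, 7, 4], [20, 0, 17, 23], [3, -7, 0, 6], [-3, -4, 3, 0]]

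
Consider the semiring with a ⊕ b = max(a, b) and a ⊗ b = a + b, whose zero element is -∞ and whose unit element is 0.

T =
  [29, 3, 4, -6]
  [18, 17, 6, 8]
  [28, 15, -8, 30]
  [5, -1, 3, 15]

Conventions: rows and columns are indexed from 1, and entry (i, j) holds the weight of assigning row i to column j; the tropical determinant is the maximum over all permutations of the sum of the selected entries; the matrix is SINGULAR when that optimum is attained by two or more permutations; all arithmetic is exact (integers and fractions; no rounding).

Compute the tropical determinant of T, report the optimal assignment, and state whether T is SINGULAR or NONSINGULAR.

σ = (1, 2, 3, 4): 29 + 17 + (-8) + 15 = 53
σ = (1, 2, 4, 3): 29 + 17 + 30 + 3 = 79
σ = (1, 3, 2, 4): 29 + 6 + 15 + 15 = 65
σ = (1, 3, 4, 2): 29 + 6 + 30 + (-1) = 64
σ = (1, 4, 2, 3): 29 + 8 + 15 + 3 = 55
σ = (1, 4, 3, 2): 29 + 8 + (-8) + (-1) = 28
σ = (2, 1, 3, 4): 3 + 18 + (-8) + 15 = 28
σ = (2, 1, 4, 3): 3 + 18 + 30 + 3 = 54
σ = (2, 3, 1, 4): 3 + 6 + 28 + 15 = 52
σ = (2, 3, 4, 1): 3 + 6 + 30 + 5 = 44
σ = (2, 4, 1, 3): 3 + 8 + 28 + 3 = 42
σ = (2, 4, 3, 1): 3 + 8 + (-8) + 5 = 8
σ = (3, 1, 2, 4): 4 + 18 + 15 + 15 = 52
σ = (3, 1, 4, 2): 4 + 18 + 30 + (-1) = 51
σ = (3, 2, 1, 4): 4 + 17 + 28 + 15 = 64
σ = (3, 2, 4, 1): 4 + 17 + 30 + 5 = 56
σ = (3, 4, 1, 2): 4 + 8 + 28 + (-1) = 39
σ = (3, 4, 2, 1): 4 + 8 + 15 + 5 = 32
σ = (4, 1, 2, 3): (-6) + 18 + 15 + 3 = 30
σ = (4, 1, 3, 2): (-6) + 18 + (-8) + (-1) = 3
σ = (4, 2, 1, 3): (-6) + 17 + 28 + 3 = 42
σ = (4, 2, 3, 1): (-6) + 17 + (-8) + 5 = 8
σ = (4, 3, 1, 2): (-6) + 6 + 28 + (-1) = 27
σ = (4, 3, 2, 1): (-6) + 6 + 15 + 5 = 20
Optimal value attained by: σ = (1, 2, 4, 3).
Answer: det⊕(T) = 79; verdict: NONSINGULAR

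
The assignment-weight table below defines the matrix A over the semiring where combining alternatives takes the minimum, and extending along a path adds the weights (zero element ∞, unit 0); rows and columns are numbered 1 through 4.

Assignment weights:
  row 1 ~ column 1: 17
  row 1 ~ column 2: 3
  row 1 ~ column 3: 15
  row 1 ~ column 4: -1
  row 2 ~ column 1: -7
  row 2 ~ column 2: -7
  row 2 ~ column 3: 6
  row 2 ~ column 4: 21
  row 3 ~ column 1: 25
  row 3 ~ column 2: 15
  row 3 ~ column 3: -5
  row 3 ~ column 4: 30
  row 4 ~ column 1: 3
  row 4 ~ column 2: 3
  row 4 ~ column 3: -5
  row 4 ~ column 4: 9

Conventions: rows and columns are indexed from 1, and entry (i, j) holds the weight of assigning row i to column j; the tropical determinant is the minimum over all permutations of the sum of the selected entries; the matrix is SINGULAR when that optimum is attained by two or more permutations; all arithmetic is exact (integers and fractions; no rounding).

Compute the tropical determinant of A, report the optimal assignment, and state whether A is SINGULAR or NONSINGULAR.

σ = (1, 2, 3, 4): 17 + (-7) + (-5) + 9 = 14
σ = (1, 2, 4, 3): 17 + (-7) + 30 + (-5) = 35
σ = (1, 3, 2, 4): 17 + 6 + 15 + 9 = 47
σ = (1, 3, 4, 2): 17 + 6 + 30 + 3 = 56
σ = (1, 4, 2, 3): 17 + 21 + 15 + (-5) = 48
σ = (1, 4, 3, 2): 17 + 21 + (-5) + 3 = 36
σ = (2, 1, 3, 4): 3 + (-7) + (-5) + 9 = 0
σ = (2, 1, 4, 3): 3 + (-7) + 30 + (-5) = 21
σ = (2, 3, 1, 4): 3 + 6 + 25 + 9 = 43
σ = (2, 3, 4, 1): 3 + 6 + 30 + 3 = 42
σ = (2, 4, 1, 3): 3 + 21 + 25 + (-5) = 44
σ = (2, 4, 3, 1): 3 + 21 + (-5) + 3 = 22
σ = (3, 1, 2, 4): 15 + (-7) + 15 + 9 = 32
σ = (3, 1, 4, 2): 15 + (-7) + 30 + 3 = 41
σ = (3, 2, 1, 4): 15 + (-7) + 25 + 9 = 42
σ = (3, 2, 4, 1): 15 + (-7) + 30 + 3 = 41
σ = (3, 4, 1, 2): 15 + 21 + 25 + 3 = 64
σ = (3, 4, 2, 1): 15 + 21 + 15 + 3 = 54
σ = (4, 1, 2, 3): (-1) + (-7) + 15 + (-5) = 2
σ = (4, 1, 3, 2): (-1) + (-7) + (-5) + 3 = -10
σ = (4, 2, 1, 3): (-1) + (-7) + 25 + (-5) = 12
σ = (4, 2, 3, 1): (-1) + (-7) + (-5) + 3 = -10
σ = (4, 3, 1, 2): (-1) + 6 + 25 + 3 = 33
σ = (4, 3, 2, 1): (-1) + 6 + 15 + 3 = 23
Optimal value attained by: σ = (4, 1, 3, 2).
Answer: det⊕(A) = -10; verdict: SINGULAR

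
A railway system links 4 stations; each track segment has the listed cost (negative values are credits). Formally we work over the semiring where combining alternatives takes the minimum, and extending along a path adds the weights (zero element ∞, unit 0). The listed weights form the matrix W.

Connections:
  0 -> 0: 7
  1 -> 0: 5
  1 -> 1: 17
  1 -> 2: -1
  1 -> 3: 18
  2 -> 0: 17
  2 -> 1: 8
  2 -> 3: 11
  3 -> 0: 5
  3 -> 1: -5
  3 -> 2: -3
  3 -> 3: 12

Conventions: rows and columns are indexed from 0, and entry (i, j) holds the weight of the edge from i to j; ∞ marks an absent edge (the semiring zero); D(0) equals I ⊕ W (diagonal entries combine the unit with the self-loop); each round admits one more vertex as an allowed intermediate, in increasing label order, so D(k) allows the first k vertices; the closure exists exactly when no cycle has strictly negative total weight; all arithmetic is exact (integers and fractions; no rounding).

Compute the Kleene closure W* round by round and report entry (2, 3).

D(0):
  [0, ∞, ∞, ∞]
  [5, 0, -1, 18]
  [17, 8, 0, 11]
  [5, -5, -3, 0]
D(1):
  [0, ∞, ∞, ∞]
  [5, 0, -1, 18]
  [17, 8, 0, 11]
  [5, -5, -3, 0]
D(2):
  [0, ∞, ∞, ∞]
  [5, 0, -1, 18]
  [13, 8, 0, 11]
  [0, -5, -6, 0]
D(3):
  [0, ∞, ∞, ∞]
  [5, 0, -1, 10]
  [13, 8, 0, 11]
  [0, -5, -6, 0]
D(4):
  [0, ∞, ∞, ∞]
  [5, 0, -1, 10]
  [11, 6, 0, 11]
  [0, -5, -6, 0]
Answer: W*[2][3] = 11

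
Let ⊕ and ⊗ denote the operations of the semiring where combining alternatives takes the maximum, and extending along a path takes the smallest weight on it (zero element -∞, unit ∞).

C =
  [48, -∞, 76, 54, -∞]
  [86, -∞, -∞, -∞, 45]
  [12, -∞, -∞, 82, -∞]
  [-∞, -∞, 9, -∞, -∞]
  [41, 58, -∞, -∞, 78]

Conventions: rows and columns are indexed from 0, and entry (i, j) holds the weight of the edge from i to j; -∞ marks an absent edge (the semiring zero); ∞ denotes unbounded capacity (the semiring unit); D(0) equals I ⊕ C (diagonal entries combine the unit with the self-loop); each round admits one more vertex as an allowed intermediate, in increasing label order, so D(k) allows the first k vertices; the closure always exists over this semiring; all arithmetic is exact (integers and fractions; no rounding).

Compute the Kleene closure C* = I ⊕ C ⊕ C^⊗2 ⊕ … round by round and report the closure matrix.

D(0):
  [∞, -∞, 76, 54, -∞]
  [86, ∞, -∞, -∞, 45]
  [12, -∞, ∞, 82, -∞]
  [-∞, -∞, 9, ∞, -∞]
  [41, 58, -∞, -∞, ∞]
D(1):
  [∞, -∞, 76, 54, -∞]
  [86, ∞, 76, 54, 45]
  [12, -∞, ∞, 82, -∞]
  [-∞, -∞, 9, ∞, -∞]
  [41, 58, 41, 41, ∞]
D(2):
  [∞, -∞, 76, 54, -∞]
  [86, ∞, 76, 54, 45]
  [12, -∞, ∞, 82, -∞]
  [-∞, -∞, 9, ∞, -∞]
  [58, 58, 58, 54, ∞]
D(3):
  [∞, -∞, 76, 76, -∞]
  [86, ∞, 76, 76, 45]
  [12, -∞, ∞, 82, -∞]
  [9, -∞, 9, ∞, -∞]
  [58, 58, 58, 58, ∞]
D(4):
  [∞, -∞, 76, 76, -∞]
  [86, ∞, 76, 76, 45]
  [12, -∞, ∞, 82, -∞]
  [9, -∞, 9, ∞, -∞]
  [58, 58, 58, 58, ∞]
D(5):
  [∞, -∞, 76, 76, -∞]
  [86, ∞, 76, 76, 45]
  [12, -∞, ∞, 82, -∞]
  [9, -∞, 9, ∞, -∞]
  [58, 58, 58, 58, ∞]
Answer: C* = [[∞, -∞, 76, 76, -∞], [86, ∞, 76, 76, 45], [12, -∞, ∞, 82, -∞], [9, -∞, 9, ∞, -∞], [58, 58, 58, 58, ∞]]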